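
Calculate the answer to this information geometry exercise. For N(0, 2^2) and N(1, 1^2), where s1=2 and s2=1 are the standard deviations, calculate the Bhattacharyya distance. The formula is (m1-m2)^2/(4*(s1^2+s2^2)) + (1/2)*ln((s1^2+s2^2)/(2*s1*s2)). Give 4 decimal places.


Bhattacharyya distance between two Gaussians:
DB = (m1-m2)^2/(4*(s1^2+s2^2)) + (1/2)*ln((s1^2+s2^2)/(2*s1*s2)).
(m1-m2)^2 = (-1)^2 = 1.
s1^2+s2^2 = 4 + 1 = 5.
term1 = 1/20 = 0.05.
term2 = 0.5*ln(5/4.0) = 0.111572.
DB = 0.05 + 0.111572 = 0.1616

0.1616


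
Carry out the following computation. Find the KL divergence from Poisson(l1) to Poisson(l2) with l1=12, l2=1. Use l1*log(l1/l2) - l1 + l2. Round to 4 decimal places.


KL divergence for Poisson:
KL = l1*log(l1/l2) - l1 + l2.
l1 = 12, l2 = 1.
log(12/1) = 2.484907.
l1*log(l1/l2) = 12 * 2.484907 = 29.81888.
KL = 29.81888 - 12 + 1 = 18.8189

18.8189


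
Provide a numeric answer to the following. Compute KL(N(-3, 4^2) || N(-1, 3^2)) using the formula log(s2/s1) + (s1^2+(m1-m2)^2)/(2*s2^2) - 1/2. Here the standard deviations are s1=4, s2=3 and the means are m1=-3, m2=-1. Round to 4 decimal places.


KL divergence between normal distributions:
KL = log(s2/s1) + (s1^2 + (m1-m2)^2)/(2*s2^2) - 1/2.
log(3/4) = -0.287682.
(4^2 + (-3--1)^2)/(2*3^2) = (16 + 4)/18 = 1.111111.
KL = -0.287682 + 1.111111 - 0.5 = 0.3234

0.3234


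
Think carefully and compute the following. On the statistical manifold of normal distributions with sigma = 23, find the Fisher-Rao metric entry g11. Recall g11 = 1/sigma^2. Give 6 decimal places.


For the 2-parameter normal family, the Fisher metric has:
  g11 = 1/sigma^2, g22 = 2/sigma^2.
sigma = 23, sigma^2 = 529.
g11 = 0.001890

0.001890


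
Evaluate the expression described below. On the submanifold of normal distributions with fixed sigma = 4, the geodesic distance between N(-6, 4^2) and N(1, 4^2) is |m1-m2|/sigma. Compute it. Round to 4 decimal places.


On the fixed-variance normal subfamily, geodesic distance = |m1-m2|/sigma.
|-6 - 1| = 7.
sigma = 4.
d = 7/4 = 1.7500

1.7500


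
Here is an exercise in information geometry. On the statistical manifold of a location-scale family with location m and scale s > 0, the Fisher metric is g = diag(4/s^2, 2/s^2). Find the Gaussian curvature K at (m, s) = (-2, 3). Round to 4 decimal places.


The metric has the form g = (A dm^2 + B ds^2)/s^2 with A = 4, B = 2.
Substitute u = sqrt(A/B)*m: g = B*(du^2 + ds^2)/s^2, i.e. B times the
Poincare upper half-plane metric, which has constant Gaussian curvature -1.
Scaling a 2D metric by a constant c divides the Gaussian curvature by c,
so K = -1/B = -1/(2) = -0.5000 everywhere (the point (m, s) = (-2, 3) is irrelevant:
the curvature is constant).
The requested Gaussian curvature is K = -0.5000.

-0.5000


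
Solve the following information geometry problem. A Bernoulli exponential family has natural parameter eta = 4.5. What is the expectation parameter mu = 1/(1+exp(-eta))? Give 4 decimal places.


Dual coordinate (expectation parameter) for Bernoulli:
mu = 1/(1+exp(-eta)).
eta = 4.5.
exp(-eta) = exp(-4.5) = 0.011109.
mu = 1/(1+0.011109) = 0.9890

0.9890


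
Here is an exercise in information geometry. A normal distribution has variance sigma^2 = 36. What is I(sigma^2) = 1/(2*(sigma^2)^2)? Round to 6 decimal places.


Fisher information for variance: I(sigma^2) = 1/(2*sigma^4).
sigma^2 = 36, so sigma^4 = 1296.
I = 1/(2*1296) = 1/2592 = 0.000386

0.000386


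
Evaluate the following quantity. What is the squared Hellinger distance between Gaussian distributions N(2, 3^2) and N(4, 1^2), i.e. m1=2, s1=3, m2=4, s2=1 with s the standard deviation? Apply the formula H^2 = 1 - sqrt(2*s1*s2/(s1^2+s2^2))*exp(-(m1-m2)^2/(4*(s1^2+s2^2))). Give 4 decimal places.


Squared Hellinger distance for Gaussians:
H^2 = 1 - sqrt(2*s1*s2/(s1^2+s2^2)) * exp(-(m1-m2)^2/(4*(s1^2+s2^2))).
s1^2 = 9, s2^2 = 1, s1^2+s2^2 = 10.
sqrt(2*3*1/(10)) = 0.774597.
(m1-m2)^2 = (-2)^2 = 4.
exp(-4/(4*10)) = exp(-0.1) = 0.904837.
H^2 = 1 - 0.774597*0.904837 = 0.2991

0.2991


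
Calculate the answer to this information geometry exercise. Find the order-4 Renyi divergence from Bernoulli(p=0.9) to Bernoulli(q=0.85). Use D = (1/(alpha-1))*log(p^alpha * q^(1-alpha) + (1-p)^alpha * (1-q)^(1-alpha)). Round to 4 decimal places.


Renyi divergence of order alpha between Bernoulli distributions:
D = (1/(alpha-1))*log(p^alpha * q^(1-alpha) + (1-p)^alpha * (1-q)^(1-alpha)).
alpha = 4, p = 0.9, q = 0.85.
p^alpha * q^(1-alpha) = 0.9^4 * 0.85^-3 = 1.068349.
(1-p)^alpha * (1-q)^(1-alpha) = 0.1^4 * 0.15^-3 = 0.02963.
sum = 1.068349 + 0.02963 = 1.097979.
D = (1/3)*log(1.097979) = 0.0312

0.0312


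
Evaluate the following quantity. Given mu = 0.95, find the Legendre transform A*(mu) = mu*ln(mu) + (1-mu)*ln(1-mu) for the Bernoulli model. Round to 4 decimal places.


Legendre transform for Bernoulli:
A*(mu) = mu*log(mu) + (1-mu)*log(1-mu).
mu = 0.95, 1-mu = 0.05.
mu*log(mu) = 0.95*log(0.95) = -0.048729.
(1-mu)*log(1-mu) = 0.05*log(0.05) = -0.149787.
A* = -0.048729 + -0.149787 = -0.1985

-0.1985


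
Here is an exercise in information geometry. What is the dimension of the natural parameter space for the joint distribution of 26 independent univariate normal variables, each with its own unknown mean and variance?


Exponential family dimension calculation:
Each univariate normal has two natural parameters (mu/sigma^2 and -1/(2 sigma^2)).
With 26 independent components, dim = 2 * 26 = 52.

52


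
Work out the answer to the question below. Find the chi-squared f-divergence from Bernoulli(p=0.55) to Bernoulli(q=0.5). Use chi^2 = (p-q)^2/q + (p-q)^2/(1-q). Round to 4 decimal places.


Chi-squared divergence between Bernoulli distributions:
chi^2 = (p-q)^2/q + (p-q)^2/(1-q).
p = 0.55, q = 0.5, p-q = 0.05.
(p-q)^2 = 0.0025.
term1 = 0.0025/0.5 = 0.005.
term2 = 0.0025/0.5 = 0.005.
chi^2 = 0.005 + 0.005 = 0.0100

0.0100


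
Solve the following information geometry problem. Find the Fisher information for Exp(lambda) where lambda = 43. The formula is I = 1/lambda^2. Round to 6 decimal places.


Fisher information for exponential: I(lambda) = 1/lambda^2.
lambda = 43, lambda^2 = 1849.
I = 1/1849 = 0.000541

0.000541


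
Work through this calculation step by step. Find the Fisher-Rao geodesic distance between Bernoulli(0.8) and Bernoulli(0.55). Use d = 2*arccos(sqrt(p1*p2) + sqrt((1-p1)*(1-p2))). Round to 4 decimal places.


Geodesic distance on Bernoulli manifold:
d(p1,p2) = 2*arccos(sqrt(p1*p2) + sqrt((1-p1)*(1-p2))).
sqrt(p1*p2) = sqrt(0.8*0.55) = 0.663325.
sqrt((1-p1)*(1-p2)) = sqrt(0.2*0.45) = 0.3.
arg = 0.663325 + 0.3 = 0.963325.
d = 2*arccos(0.963325) = 0.5433

0.5433


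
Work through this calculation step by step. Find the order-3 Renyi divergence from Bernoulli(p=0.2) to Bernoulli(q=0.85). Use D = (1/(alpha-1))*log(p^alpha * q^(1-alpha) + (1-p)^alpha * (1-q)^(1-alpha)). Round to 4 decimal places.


Renyi divergence of order alpha between Bernoulli distributions:
D = (1/(alpha-1))*log(p^alpha * q^(1-alpha) + (1-p)^alpha * (1-q)^(1-alpha)).
alpha = 3, p = 0.2, q = 0.85.
p^alpha * q^(1-alpha) = 0.2^3 * 0.85^-2 = 0.011073.
(1-p)^alpha * (1-q)^(1-alpha) = 0.8^3 * 0.15^-2 = 22.755556.
sum = 0.011073 + 22.755556 = 22.766628.
D = (1/2)*log(22.766628) = 1.5626

1.5626


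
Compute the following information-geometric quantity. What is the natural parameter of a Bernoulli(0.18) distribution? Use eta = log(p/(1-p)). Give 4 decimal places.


Natural parameter for Bernoulli: eta = log(p/(1-p)).
p = 0.18, 1-p = 0.82.
p/(1-p) = 0.219512.
eta = log(0.219512) = -1.5163

-1.5163


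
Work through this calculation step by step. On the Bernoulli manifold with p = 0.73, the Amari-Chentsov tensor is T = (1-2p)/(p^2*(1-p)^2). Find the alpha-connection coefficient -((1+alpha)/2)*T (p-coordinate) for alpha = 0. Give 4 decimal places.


Skewness (Amari-Chentsov) tensor: T = (1-2p)/(p^2*(1-p)^2).
p = 0.73, 1-2p = -0.46, p^2 = 0.5329, (1-p)^2 = 0.0729.
T = -0.46/(0.5329 * 0.0729) = -11.840896.
In the p-coordinate, Gamma^(alpha) = Gamma^(0) - (alpha/2)*T with Gamma^(0) = (1/2)*g'(p) = -T/2,
so Gamma^(alpha) = -((1+alpha)/2)*T.
alpha = 0, -(1+alpha)/2 = -0.5.
Gamma = -0.5 * -11.840896 = 5.9204

5.9204


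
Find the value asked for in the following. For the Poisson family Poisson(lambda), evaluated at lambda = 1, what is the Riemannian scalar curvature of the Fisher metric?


This family has a single free parameter, so its statistical manifold
is 1-dimensional. The Riemann curvature tensor of any 1-dimensional
Riemannian manifold vanishes identically, so R = 0.

0


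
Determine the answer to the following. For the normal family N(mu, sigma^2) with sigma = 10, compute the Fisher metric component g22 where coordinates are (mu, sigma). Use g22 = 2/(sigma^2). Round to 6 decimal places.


For the 2-parameter normal family, the Fisher metric has:
  g11 = 1/sigma^2, g22 = 2/sigma^2.
sigma = 10, sigma^2 = 100.
g22 = 0.020000

0.020000


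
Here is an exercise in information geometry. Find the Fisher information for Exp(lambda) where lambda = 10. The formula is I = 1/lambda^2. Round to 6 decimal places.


Fisher information for exponential: I(lambda) = 1/lambda^2.
lambda = 10, lambda^2 = 100.
I = 1/100 = 0.010000

0.010000


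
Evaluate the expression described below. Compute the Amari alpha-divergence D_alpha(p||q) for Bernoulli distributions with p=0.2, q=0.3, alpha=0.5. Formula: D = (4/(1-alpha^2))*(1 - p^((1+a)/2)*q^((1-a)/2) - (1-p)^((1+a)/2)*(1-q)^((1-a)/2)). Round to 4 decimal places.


Amari alpha-divergence:
D = (4/(1-alpha^2))*(1 - p^((1+a)/2)*q^((1-a)/2) - (1-p)^((1+a)/2)*(1-q)^((1-a)/2)).
alpha = 0.5, p = 0.2, q = 0.3.
e1 = (1+alpha)/2 = 0.75, e2 = (1-alpha)/2 = 0.25.
t1 = p^e1 * q^e2 = 0.2^0.75 * 0.3^0.25 = 0.221336.
t2 = (1-p)^e1 * (1-q)^e2 = 0.8^0.75 * 0.7^0.25 = 0.773735.
4/(1-alpha^2) = 5.333333.
D = 5.333333*(1 - 0.221336 - 0.773735) = 0.0263

0.0263


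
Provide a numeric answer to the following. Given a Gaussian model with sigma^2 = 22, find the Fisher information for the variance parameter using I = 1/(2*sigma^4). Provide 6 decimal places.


Fisher information for variance: I(sigma^2) = 1/(2*sigma^4).
sigma^2 = 22, so sigma^4 = 484.
I = 1/(2*484) = 1/968 = 0.001033

0.001033


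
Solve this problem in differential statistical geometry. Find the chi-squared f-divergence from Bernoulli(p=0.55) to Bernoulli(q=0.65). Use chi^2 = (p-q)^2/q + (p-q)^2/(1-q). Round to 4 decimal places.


Chi-squared divergence between Bernoulli distributions:
chi^2 = (p-q)^2/q + (p-q)^2/(1-q).
p = 0.55, q = 0.65, p-q = -0.1.
(p-q)^2 = 0.01.
term1 = 0.01/0.65 = 0.015385.
term2 = 0.01/0.35 = 0.028571.
chi^2 = 0.015385 + 0.028571 = 0.0440

0.0440


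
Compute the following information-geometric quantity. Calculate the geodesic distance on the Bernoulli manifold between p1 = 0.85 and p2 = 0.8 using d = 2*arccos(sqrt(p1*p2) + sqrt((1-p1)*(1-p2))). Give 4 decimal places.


Geodesic distance on Bernoulli manifold:
d(p1,p2) = 2*arccos(sqrt(p1*p2) + sqrt((1-p1)*(1-p2))).
sqrt(p1*p2) = sqrt(0.85*0.8) = 0.824621.
sqrt((1-p1)*(1-p2)) = sqrt(0.15*0.2) = 0.173205.
arg = 0.824621 + 0.173205 = 0.997826.
d = 2*arccos(0.997826) = 0.1319

0.1319


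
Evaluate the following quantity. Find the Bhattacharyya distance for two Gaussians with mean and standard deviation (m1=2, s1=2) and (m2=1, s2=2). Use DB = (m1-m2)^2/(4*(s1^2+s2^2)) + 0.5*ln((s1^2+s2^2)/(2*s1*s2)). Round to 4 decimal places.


Bhattacharyya distance between two Gaussians:
DB = (m1-m2)^2/(4*(s1^2+s2^2)) + (1/2)*ln((s1^2+s2^2)/(2*s1*s2)).
(m1-m2)^2 = (1)^2 = 1.
s1^2+s2^2 = 4 + 4 = 8.
term1 = 1/32 = 0.03125.
term2 = 0.5*ln(8/8.0) = 0.0.
DB = 0.03125 + 0.0 = 0.0313

0.0313


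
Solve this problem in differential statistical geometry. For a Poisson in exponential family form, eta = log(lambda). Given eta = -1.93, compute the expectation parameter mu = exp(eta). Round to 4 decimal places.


Expectation parameter for Poisson exponential family:
mu = exp(eta).
eta = -1.93.
mu = exp(-1.93) = 0.1451

0.1451


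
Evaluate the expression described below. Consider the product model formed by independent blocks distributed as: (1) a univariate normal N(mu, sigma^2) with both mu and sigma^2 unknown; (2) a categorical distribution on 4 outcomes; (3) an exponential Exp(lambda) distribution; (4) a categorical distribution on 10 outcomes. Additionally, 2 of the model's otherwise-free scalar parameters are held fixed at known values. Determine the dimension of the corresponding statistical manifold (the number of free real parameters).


The dimension of a statistical manifold equals the number of free
(independent) real parameters of the model. For a product of independent
blocks the parameter counts add.
- normal (mu, sigma^2): 2.
- categorical on 4 outcomes (probabilities sum to 1): 4-1 = 3.
- exponential (lambda): 1.
- categorical on 10 outcomes (probabilities sum to 1): 10-1 = 9.
Total = 2 + 3 + 1 + 9 = 15.
2 parameter(s) fixed at known values: 15 - 2 = 13.
Dimension = 13

13


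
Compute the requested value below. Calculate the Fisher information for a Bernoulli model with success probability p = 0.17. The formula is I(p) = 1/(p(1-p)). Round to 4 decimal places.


For Bernoulli(p), Fisher information is I(p) = 1/(p*(1-p)).
p = 0.17, 1-p = 0.83.
p*(1-p) = 0.1411.
I(p) = 1/0.1411 = 7.0872

7.0872


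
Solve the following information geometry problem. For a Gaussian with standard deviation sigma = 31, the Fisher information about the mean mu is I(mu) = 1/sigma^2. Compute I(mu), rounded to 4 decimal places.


The Fisher information for the mean of a normal distribution is I(mu) = 1/sigma^2.
sigma = 31, so sigma^2 = 961.
I(mu) = 1/961 = 0.0010

0.0010


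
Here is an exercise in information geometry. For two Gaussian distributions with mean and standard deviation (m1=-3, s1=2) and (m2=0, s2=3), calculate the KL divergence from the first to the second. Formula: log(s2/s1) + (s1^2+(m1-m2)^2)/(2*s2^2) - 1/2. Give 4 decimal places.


KL divergence between normal distributions:
KL = log(s2/s1) + (s1^2 + (m1-m2)^2)/(2*s2^2) - 1/2.
log(3/2) = 0.405465.
(2^2 + (-3-0)^2)/(2*3^2) = (4 + 9)/18 = 0.722222.
KL = 0.405465 + 0.722222 - 0.5 = 0.6277

0.6277


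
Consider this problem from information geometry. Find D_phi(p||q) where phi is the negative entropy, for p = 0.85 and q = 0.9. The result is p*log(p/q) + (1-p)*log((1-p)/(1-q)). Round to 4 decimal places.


Bregman divergence with negative entropy generator:
D = p*log(p/q) + (1-p)*log((1-p)/(1-q)).
p = 0.85, q = 0.9.
p*log(p/q) = 0.85*log(0.85/0.9) = -0.048585.
(1-p)*log((1-p)/(1-q)) = 0.15*log(0.15/0.1) = 0.06082.
D = -0.048585 + 0.06082 = 0.0122

0.0122


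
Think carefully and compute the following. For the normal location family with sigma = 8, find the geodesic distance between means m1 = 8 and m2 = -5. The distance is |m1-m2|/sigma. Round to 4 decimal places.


On the fixed-variance normal subfamily, geodesic distance = |m1-m2|/sigma.
|8 - -5| = 13.
sigma = 8.
d = 13/8 = 1.6250

1.6250


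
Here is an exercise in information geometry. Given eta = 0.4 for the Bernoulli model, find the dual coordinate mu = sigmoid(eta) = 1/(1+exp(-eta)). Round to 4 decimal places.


Dual coordinate (expectation parameter) for Bernoulli:
mu = 1/(1+exp(-eta)).
eta = 0.4.
exp(-eta) = exp(-0.4) = 0.67032.
mu = 1/(1+0.67032) = 0.5987

0.5987


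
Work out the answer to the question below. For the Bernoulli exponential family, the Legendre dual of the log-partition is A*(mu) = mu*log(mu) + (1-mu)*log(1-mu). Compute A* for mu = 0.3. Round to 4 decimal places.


Legendre transform for Bernoulli:
A*(mu) = mu*log(mu) + (1-mu)*log(1-mu).
mu = 0.3, 1-mu = 0.7.
mu*log(mu) = 0.3*log(0.3) = -0.361192.
(1-mu)*log(1-mu) = 0.7*log(0.7) = -0.249672.
A* = -0.361192 + -0.249672 = -0.6109

-0.6109


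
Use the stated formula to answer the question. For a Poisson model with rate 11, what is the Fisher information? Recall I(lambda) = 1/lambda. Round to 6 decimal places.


Fisher information for Poisson: I(lambda) = 1/lambda.
lambda = 11.
I(lambda) = 1/11 = 0.090909

0.090909


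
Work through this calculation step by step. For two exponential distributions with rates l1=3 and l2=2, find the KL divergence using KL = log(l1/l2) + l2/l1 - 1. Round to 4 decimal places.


KL divergence for exponential family:
KL = log(l1/l2) + l2/l1 - 1.
log(3/2) = 0.405465.
2/3 = 0.666667.
KL = 0.405465 + 0.666667 - 1 = 0.0721

0.0721


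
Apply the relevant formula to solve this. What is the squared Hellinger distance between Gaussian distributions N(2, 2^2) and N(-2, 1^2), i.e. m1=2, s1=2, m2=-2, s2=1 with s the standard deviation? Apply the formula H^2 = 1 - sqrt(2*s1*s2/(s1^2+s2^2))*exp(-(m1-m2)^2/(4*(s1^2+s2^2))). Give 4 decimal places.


Squared Hellinger distance for Gaussians:
H^2 = 1 - sqrt(2*s1*s2/(s1^2+s2^2)) * exp(-(m1-m2)^2/(4*(s1^2+s2^2))).
s1^2 = 4, s2^2 = 1, s1^2+s2^2 = 5.
sqrt(2*2*1/(5)) = 0.894427.
(m1-m2)^2 = (4)^2 = 16.
exp(-16/(4*5)) = exp(-0.8) = 0.449329.
H^2 = 1 - 0.894427*0.449329 = 0.5981

0.5981


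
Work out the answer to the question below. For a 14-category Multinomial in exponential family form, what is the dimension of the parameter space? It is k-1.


Exponential family dimension calculation:
For Multinomial with k=14 categories, dim = k-1 = 13.

13


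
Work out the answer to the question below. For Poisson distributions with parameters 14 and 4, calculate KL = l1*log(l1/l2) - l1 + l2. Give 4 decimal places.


KL divergence for Poisson:
KL = l1*log(l1/l2) - l1 + l2.
l1 = 14, l2 = 4.
log(14/4) = 1.252763.
l1*log(l1/l2) = 14 * 1.252763 = 17.538682.
KL = 17.538682 - 14 + 4 = 7.5387

7.5387


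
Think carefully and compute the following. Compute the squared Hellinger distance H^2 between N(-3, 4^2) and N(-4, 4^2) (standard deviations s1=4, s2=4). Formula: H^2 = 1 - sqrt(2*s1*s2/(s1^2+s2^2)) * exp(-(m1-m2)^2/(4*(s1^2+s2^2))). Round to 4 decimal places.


Squared Hellinger distance for Gaussians:
H^2 = 1 - sqrt(2*s1*s2/(s1^2+s2^2)) * exp(-(m1-m2)^2/(4*(s1^2+s2^2))).
s1^2 = 16, s2^2 = 16, s1^2+s2^2 = 32.
sqrt(2*4*4/(32)) = 1.0.
(m1-m2)^2 = (1)^2 = 1.
exp(-1/(4*32)) = exp(-0.007812) = 0.992218.
H^2 = 1 - 1.0*0.992218 = 0.0078

0.0078


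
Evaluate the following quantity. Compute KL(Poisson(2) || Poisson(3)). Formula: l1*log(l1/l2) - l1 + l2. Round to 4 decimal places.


KL divergence for Poisson:
KL = l1*log(l1/l2) - l1 + l2.
l1 = 2, l2 = 3.
log(2/3) = -0.405465.
l1*log(l1/l2) = 2 * -0.405465 = -0.81093.
KL = -0.81093 - 2 + 3 = 0.1891

0.1891


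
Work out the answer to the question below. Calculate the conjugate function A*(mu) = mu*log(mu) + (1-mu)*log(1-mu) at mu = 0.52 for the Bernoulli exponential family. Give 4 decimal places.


Legendre transform for Bernoulli:
A*(mu) = mu*log(mu) + (1-mu)*log(1-mu).
mu = 0.52, 1-mu = 0.48.
mu*log(mu) = 0.52*log(0.52) = -0.340042.
(1-mu)*log(1-mu) = 0.48*log(0.48) = -0.352305.
A* = -0.340042 + -0.352305 = -0.6923

-0.6923


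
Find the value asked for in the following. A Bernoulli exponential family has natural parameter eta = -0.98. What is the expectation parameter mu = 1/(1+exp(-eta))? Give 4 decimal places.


Dual coordinate (expectation parameter) for Bernoulli:
mu = 1/(1+exp(-eta)).
eta = -0.98.
exp(-eta) = exp(0.98) = 2.664456.
mu = 1/(1+2.664456) = 0.2729

0.2729


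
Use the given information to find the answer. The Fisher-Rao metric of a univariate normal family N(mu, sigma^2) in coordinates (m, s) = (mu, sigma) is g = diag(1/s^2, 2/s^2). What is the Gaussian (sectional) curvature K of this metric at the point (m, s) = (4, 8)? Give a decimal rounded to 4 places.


The metric has the form g = (A dm^2 + B ds^2)/s^2 with A = 1, B = 2.
Substitute u = sqrt(A/B)*m: g = B*(du^2 + ds^2)/s^2, i.e. B times the
Poincare upper half-plane metric, which has constant Gaussian curvature -1.
Scaling a 2D metric by a constant c divides the Gaussian curvature by c,
so K = -1/B = -1/(2) = -0.5000 everywhere (the point (m, s) = (4, 8) is irrelevant:
the curvature is constant).
The requested Gaussian curvature is K = -0.5000.

-0.5000


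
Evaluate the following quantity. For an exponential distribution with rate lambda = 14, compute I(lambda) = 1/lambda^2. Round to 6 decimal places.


Fisher information for exponential: I(lambda) = 1/lambda^2.
lambda = 14, lambda^2 = 196.
I = 1/196 = 0.005102

0.005102


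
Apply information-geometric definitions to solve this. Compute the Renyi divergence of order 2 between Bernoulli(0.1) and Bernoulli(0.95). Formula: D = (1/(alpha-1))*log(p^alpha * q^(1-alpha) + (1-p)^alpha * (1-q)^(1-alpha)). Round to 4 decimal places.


Renyi divergence of order alpha between Bernoulli distributions:
D = (1/(alpha-1))*log(p^alpha * q^(1-alpha) + (1-p)^alpha * (1-q)^(1-alpha)).
alpha = 2, p = 0.1, q = 0.95.
p^alpha * q^(1-alpha) = 0.1^2 * 0.95^-1 = 0.010526.
(1-p)^alpha * (1-q)^(1-alpha) = 0.9^2 * 0.05^-1 = 16.2.
sum = 0.010526 + 16.2 = 16.210526.
D = (1/1)*log(16.210526) = 2.7857

2.7857


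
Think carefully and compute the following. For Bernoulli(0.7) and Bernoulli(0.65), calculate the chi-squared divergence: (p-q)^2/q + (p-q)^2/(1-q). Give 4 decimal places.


Chi-squared divergence between Bernoulli distributions:
chi^2 = (p-q)^2/q + (p-q)^2/(1-q).
p = 0.7, q = 0.65, p-q = 0.05.
(p-q)^2 = 0.0025.
term1 = 0.0025/0.65 = 0.003846.
term2 = 0.0025/0.35 = 0.007143.
chi^2 = 0.003846 + 0.007143 = 0.0110

0.0110


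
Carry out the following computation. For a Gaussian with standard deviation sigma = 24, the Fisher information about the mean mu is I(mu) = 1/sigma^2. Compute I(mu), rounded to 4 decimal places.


The Fisher information for the mean of a normal distribution is I(mu) = 1/sigma^2.
sigma = 24, so sigma^2 = 576.
I(mu) = 1/576 = 0.0017

0.0017


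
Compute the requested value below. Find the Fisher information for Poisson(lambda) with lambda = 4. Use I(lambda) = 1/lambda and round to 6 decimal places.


Fisher information for Poisson: I(lambda) = 1/lambda.
lambda = 4.
I(lambda) = 1/4 = 0.250000

0.250000


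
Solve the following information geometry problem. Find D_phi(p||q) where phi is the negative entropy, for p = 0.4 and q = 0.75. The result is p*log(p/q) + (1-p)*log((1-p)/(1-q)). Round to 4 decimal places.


Bregman divergence with negative entropy generator:
D = p*log(p/q) + (1-p)*log((1-p)/(1-q)).
p = 0.4, q = 0.75.
p*log(p/q) = 0.4*log(0.4/0.75) = -0.251443.
(1-p)*log((1-p)/(1-q)) = 0.6*log(0.6/0.25) = 0.525281.
D = -0.251443 + 0.525281 = 0.2738

0.2738


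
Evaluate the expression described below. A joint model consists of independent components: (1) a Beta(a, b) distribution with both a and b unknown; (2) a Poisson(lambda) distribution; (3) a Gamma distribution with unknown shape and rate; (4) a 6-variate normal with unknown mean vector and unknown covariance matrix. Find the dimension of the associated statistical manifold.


The dimension of a statistical manifold equals the number of free
(independent) real parameters of the model. For a product of independent
blocks the parameter counts add.
- Beta (a, b): 2.
- Poisson (lambda): 1.
- Gamma (shape, rate): 2.
- 6-variate normal: 6 (mean) + 6*7/2 = 21 (symmetric covariance) = 27.
Total = 2 + 1 + 2 + 27 = 32.
Dimension = 32

32


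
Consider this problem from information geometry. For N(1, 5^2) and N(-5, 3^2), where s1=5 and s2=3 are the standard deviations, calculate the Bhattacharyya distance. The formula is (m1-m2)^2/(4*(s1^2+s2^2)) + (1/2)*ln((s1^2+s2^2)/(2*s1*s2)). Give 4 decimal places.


Bhattacharyya distance between two Gaussians:
DB = (m1-m2)^2/(4*(s1^2+s2^2)) + (1/2)*ln((s1^2+s2^2)/(2*s1*s2)).
(m1-m2)^2 = (6)^2 = 36.
s1^2+s2^2 = 25 + 9 = 34.
term1 = 36/136 = 0.264706.
term2 = 0.5*ln(34/30.0) = 0.062582.
DB = 0.264706 + 0.062582 = 0.3273

0.3273


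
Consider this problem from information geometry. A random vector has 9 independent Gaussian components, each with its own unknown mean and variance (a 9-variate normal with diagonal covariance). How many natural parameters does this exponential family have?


Exponential family dimension calculation:
Each univariate normal has two natural parameters (mu/sigma^2 and -1/(2 sigma^2)).
With 9 independent components, dim = 2 * 9 = 18.

18


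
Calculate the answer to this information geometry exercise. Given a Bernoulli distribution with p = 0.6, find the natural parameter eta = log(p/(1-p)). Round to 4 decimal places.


Natural parameter for Bernoulli: eta = log(p/(1-p)).
p = 0.6, 1-p = 0.4.
p/(1-p) = 1.5.
eta = log(1.5) = 0.4055

0.4055


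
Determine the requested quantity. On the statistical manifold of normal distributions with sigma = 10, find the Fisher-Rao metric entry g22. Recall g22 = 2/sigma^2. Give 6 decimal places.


For the 2-parameter normal family, the Fisher metric has:
  g11 = 1/sigma^2, g22 = 2/sigma^2.
sigma = 10, sigma^2 = 100.
g22 = 0.020000

0.020000


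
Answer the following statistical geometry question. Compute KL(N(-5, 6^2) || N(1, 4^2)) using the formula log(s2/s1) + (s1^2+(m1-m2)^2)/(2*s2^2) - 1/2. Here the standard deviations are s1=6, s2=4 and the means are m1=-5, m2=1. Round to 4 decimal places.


KL divergence between normal distributions:
KL = log(s2/s1) + (s1^2 + (m1-m2)^2)/(2*s2^2) - 1/2.
log(4/6) = -0.405465.
(6^2 + (-5-1)^2)/(2*4^2) = (36 + 36)/32 = 2.25.
KL = -0.405465 + 2.25 - 0.5 = 1.3445

1.3445


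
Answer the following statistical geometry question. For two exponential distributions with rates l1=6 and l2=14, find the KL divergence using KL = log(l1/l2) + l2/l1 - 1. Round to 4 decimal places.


KL divergence for exponential family:
KL = log(l1/l2) + l2/l1 - 1.
log(6/14) = -0.847298.
14/6 = 2.333333.
KL = -0.847298 + 2.333333 - 1 = 0.4860

0.4860


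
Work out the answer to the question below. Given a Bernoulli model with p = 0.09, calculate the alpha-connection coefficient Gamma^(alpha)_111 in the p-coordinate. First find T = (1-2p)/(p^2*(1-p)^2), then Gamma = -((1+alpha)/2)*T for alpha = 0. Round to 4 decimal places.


Skewness (Amari-Chentsov) tensor: T = (1-2p)/(p^2*(1-p)^2).
p = 0.09, 1-2p = 0.82, p^2 = 0.0081, (1-p)^2 = 0.8281.
T = 0.82/(0.0081 * 0.8281) = 122.249206.
In the p-coordinate, Gamma^(alpha) = Gamma^(0) - (alpha/2)*T with Gamma^(0) = (1/2)*g'(p) = -T/2,
so Gamma^(alpha) = -((1+alpha)/2)*T.
alpha = 0, -(1+alpha)/2 = -0.5.
Gamma = -0.5 * 122.249206 = -61.1246

-61.1246


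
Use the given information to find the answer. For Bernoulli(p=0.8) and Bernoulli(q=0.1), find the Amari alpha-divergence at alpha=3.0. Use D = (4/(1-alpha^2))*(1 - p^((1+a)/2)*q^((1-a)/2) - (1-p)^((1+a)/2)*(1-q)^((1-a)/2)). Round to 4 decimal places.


Amari alpha-divergence:
D = (4/(1-alpha^2))*(1 - p^((1+a)/2)*q^((1-a)/2) - (1-p)^((1+a)/2)*(1-q)^((1-a)/2)).
alpha = 3.0, p = 0.8, q = 0.1.
e1 = (1+alpha)/2 = 2.0, e2 = (1-alpha)/2 = -1.0.
t1 = p^e1 * q^e2 = 0.8^2.0 * 0.1^-1.0 = 6.4.
t2 = (1-p)^e1 * (1-q)^e2 = 0.2^2.0 * 0.9^-1.0 = 0.044444.
4/(1-alpha^2) = -0.5.
D = -0.5*(1 - 6.4 - 0.044444) = 2.7222

2.7222


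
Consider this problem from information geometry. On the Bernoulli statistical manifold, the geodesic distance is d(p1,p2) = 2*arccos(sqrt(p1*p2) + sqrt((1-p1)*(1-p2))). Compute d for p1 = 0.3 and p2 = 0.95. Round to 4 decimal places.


Geodesic distance on Bernoulli manifold:
d(p1,p2) = 2*arccos(sqrt(p1*p2) + sqrt((1-p1)*(1-p2))).
sqrt(p1*p2) = sqrt(0.3*0.95) = 0.533854.
sqrt((1-p1)*(1-p2)) = sqrt(0.7*0.05) = 0.187083.
arg = 0.533854 + 0.187083 = 0.720937.
d = 2*arccos(0.720937) = 1.5313

1.5313


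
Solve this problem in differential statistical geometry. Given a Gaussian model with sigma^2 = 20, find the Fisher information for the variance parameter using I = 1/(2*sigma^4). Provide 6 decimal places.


Fisher information for variance: I(sigma^2) = 1/(2*sigma^4).
sigma^2 = 20, so sigma^4 = 400.
I = 1/(2*400) = 1/800 = 0.001250

0.001250


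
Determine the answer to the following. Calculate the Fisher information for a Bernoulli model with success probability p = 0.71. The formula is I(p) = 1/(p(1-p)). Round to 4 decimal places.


For Bernoulli(p), Fisher information is I(p) = 1/(p*(1-p)).
p = 0.71, 1-p = 0.29.
p*(1-p) = 0.2059.
I(p) = 1/0.2059 = 4.8567

4.8567


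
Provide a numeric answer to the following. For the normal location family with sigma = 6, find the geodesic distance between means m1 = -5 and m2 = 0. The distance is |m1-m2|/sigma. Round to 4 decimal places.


On the fixed-variance normal subfamily, geodesic distance = |m1-m2|/sigma.
|-5 - 0| = 5.
sigma = 6.
d = 5/6 = 0.8333

0.8333


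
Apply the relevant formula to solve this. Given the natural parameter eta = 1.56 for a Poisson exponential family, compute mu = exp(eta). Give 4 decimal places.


Expectation parameter for Poisson exponential family:
mu = exp(eta).
eta = 1.56.
mu = exp(1.56) = 4.7588

4.7588


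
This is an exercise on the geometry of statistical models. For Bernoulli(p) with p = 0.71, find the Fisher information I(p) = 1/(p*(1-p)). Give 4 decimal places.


For Bernoulli(p), Fisher information is I(p) = 1/(p*(1-p)).
p = 0.71, 1-p = 0.29.
p*(1-p) = 0.2059.
I(p) = 1/0.2059 = 4.8567

4.8567


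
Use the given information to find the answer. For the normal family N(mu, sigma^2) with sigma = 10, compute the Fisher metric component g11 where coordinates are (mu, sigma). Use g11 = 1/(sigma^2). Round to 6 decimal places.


For the 2-parameter normal family, the Fisher metric has:
  g11 = 1/sigma^2, g22 = 2/sigma^2.
sigma = 10, sigma^2 = 100.
g11 = 0.010000

0.010000


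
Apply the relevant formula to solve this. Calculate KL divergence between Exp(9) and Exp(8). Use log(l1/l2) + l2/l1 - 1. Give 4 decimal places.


KL divergence for exponential family:
KL = log(l1/l2) + l2/l1 - 1.
log(9/8) = 0.117783.
8/9 = 0.888889.
KL = 0.117783 + 0.888889 - 1 = 0.0067

0.0067


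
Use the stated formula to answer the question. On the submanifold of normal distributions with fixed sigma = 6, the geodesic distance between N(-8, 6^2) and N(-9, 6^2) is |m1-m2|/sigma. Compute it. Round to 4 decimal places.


On the fixed-variance normal subfamily, geodesic distance = |m1-m2|/sigma.
|-8 - -9| = 1.
sigma = 6.
d = 1/6 = 0.1667

0.1667


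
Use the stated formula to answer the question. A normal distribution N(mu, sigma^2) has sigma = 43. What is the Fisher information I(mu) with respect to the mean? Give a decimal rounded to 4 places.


The Fisher information for the mean of a normal distribution is I(mu) = 1/sigma^2.
sigma = 43, so sigma^2 = 1849.
I(mu) = 1/1849 = 0.0005

0.0005


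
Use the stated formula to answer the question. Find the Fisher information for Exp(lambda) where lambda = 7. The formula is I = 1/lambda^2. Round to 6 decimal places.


Fisher information for exponential: I(lambda) = 1/lambda^2.
lambda = 7, lambda^2 = 49.
I = 1/49 = 0.020408

0.020408


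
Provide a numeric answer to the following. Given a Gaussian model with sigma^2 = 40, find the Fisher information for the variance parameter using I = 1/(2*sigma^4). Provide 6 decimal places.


Fisher information for variance: I(sigma^2) = 1/(2*sigma^4).
sigma^2 = 40, so sigma^4 = 1600.
I = 1/(2*1600) = 1/3200 = 0.000313

0.000313


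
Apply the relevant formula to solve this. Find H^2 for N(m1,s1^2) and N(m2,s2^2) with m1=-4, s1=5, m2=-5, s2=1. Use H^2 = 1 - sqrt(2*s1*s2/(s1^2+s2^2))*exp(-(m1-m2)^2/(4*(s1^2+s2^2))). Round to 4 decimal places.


Squared Hellinger distance for Gaussians:
H^2 = 1 - sqrt(2*s1*s2/(s1^2+s2^2)) * exp(-(m1-m2)^2/(4*(s1^2+s2^2))).
s1^2 = 25, s2^2 = 1, s1^2+s2^2 = 26.
sqrt(2*5*1/(26)) = 0.620174.
(m1-m2)^2 = (1)^2 = 1.
exp(-1/(4*26)) = exp(-0.009615) = 0.990431.
H^2 = 1 - 0.620174*0.990431 = 0.3858

0.3858


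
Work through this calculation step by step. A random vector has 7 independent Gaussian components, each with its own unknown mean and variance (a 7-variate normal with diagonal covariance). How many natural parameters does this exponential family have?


Exponential family dimension calculation:
Each univariate normal has two natural parameters (mu/sigma^2 and -1/(2 sigma^2)).
With 7 independent components, dim = 2 * 7 = 14.

14


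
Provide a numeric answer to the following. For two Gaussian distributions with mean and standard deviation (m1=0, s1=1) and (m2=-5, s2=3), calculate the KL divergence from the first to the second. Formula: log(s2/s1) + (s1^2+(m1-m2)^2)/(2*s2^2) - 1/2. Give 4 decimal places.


KL divergence between normal distributions:
KL = log(s2/s1) + (s1^2 + (m1-m2)^2)/(2*s2^2) - 1/2.
log(3/1) = 1.098612.
(1^2 + (0--5)^2)/(2*3^2) = (1 + 25)/18 = 1.444444.
KL = 1.098612 + 1.444444 - 0.5 = 2.0431

2.0431


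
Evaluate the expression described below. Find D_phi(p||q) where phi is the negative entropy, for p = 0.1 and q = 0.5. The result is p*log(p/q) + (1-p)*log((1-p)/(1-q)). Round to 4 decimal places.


Bregman divergence with negative entropy generator:
D = p*log(p/q) + (1-p)*log((1-p)/(1-q)).
p = 0.1, q = 0.5.
p*log(p/q) = 0.1*log(0.1/0.5) = -0.160944.
(1-p)*log((1-p)/(1-q)) = 0.9*log(0.9/0.5) = 0.529008.
D = -0.160944 + 0.529008 = 0.3681

0.3681


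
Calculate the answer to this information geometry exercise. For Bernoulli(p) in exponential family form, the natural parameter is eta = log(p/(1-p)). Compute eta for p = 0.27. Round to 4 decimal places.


Natural parameter for Bernoulli: eta = log(p/(1-p)).
p = 0.27, 1-p = 0.73.
p/(1-p) = 0.369863.
eta = log(0.369863) = -0.9946

-0.9946


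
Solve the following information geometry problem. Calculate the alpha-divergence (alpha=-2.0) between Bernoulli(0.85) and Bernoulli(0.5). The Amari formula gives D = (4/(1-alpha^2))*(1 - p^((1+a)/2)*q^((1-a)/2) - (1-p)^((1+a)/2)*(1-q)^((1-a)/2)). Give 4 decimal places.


Amari alpha-divergence:
D = (4/(1-alpha^2))*(1 - p^((1+a)/2)*q^((1-a)/2) - (1-p)^((1+a)/2)*(1-q)^((1-a)/2)).
alpha = -2.0, p = 0.85, q = 0.5.
e1 = (1+alpha)/2 = -0.5, e2 = (1-alpha)/2 = 1.5.
t1 = p^e1 * q^e2 = 0.85^-0.5 * 0.5^1.5 = 0.383482.
t2 = (1-p)^e1 * (1-q)^e2 = 0.15^-0.5 * 0.5^1.5 = 0.912871.
4/(1-alpha^2) = -1.333333.
D = -1.333333*(1 - 0.383482 - 0.912871) = 0.3951

0.3951


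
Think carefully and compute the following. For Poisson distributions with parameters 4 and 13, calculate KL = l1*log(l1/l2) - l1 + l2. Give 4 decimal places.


KL divergence for Poisson:
KL = l1*log(l1/l2) - l1 + l2.
l1 = 4, l2 = 13.
log(4/13) = -1.178655.
l1*log(l1/l2) = 4 * -1.178655 = -4.71462.
KL = -4.71462 - 4 + 13 = 4.2854

4.2854


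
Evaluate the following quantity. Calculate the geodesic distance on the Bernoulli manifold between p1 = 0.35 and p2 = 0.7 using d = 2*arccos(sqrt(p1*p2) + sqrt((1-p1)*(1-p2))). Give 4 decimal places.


Geodesic distance on Bernoulli manifold:
d(p1,p2) = 2*arccos(sqrt(p1*p2) + sqrt((1-p1)*(1-p2))).
sqrt(p1*p2) = sqrt(0.35*0.7) = 0.494975.
sqrt((1-p1)*(1-p2)) = sqrt(0.65*0.3) = 0.441588.
arg = 0.494975 + 0.441588 = 0.936563.
d = 2*arccos(0.936563) = 0.7162

0.7162


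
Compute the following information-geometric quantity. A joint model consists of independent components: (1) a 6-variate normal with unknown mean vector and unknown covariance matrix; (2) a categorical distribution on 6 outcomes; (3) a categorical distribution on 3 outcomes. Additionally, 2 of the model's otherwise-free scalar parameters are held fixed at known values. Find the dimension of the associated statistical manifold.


The dimension of a statistical manifold equals the number of free
(independent) real parameters of the model. For a product of independent
blocks the parameter counts add.
- 6-variate normal: 6 (mean) + 6*7/2 = 21 (symmetric covariance) = 27.
- categorical on 6 outcomes (probabilities sum to 1): 6-1 = 5.
- categorical on 3 outcomes (probabilities sum to 1): 3-1 = 2.
Total = 27 + 5 + 2 = 34.
2 parameter(s) fixed at known values: 34 - 2 = 32.
Dimension = 32

32


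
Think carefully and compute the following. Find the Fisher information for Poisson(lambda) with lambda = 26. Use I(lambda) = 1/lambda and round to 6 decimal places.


Fisher information for Poisson: I(lambda) = 1/lambda.
lambda = 26.
I(lambda) = 1/26 = 0.038462

0.038462


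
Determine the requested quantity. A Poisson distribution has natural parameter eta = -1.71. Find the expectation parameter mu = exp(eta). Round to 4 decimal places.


Expectation parameter for Poisson exponential family:
mu = exp(eta).
eta = -1.71.
mu = exp(-1.71) = 0.1809

0.1809


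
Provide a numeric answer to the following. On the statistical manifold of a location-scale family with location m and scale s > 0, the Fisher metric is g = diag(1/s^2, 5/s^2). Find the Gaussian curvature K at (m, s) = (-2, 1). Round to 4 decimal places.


The metric has the form g = (A dm^2 + B ds^2)/s^2 with A = 1, B = 5.
Substitute u = sqrt(A/B)*m: g = B*(du^2 + ds^2)/s^2, i.e. B times the
Poincare upper half-plane metric, which has constant Gaussian curvature -1.
Scaling a 2D metric by a constant c divides the Gaussian curvature by c,
so K = -1/B = -1/(5) = -0.2000 everywhere (the point (m, s) = (-2, 1) is irrelevant:
the curvature is constant).
The requested Gaussian curvature is K = -0.2000.

-0.2000


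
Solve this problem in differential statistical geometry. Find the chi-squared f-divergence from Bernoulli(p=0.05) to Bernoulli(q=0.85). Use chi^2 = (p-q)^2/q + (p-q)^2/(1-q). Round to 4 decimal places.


Chi-squared divergence between Bernoulli distributions:
chi^2 = (p-q)^2/q + (p-q)^2/(1-q).
p = 0.05, q = 0.85, p-q = -0.8.
(p-q)^2 = 0.64.
term1 = 0.64/0.85 = 0.752941.
term2 = 0.64/0.15 = 4.266667.
chi^2 = 0.752941 + 4.266667 = 5.0196

5.0196


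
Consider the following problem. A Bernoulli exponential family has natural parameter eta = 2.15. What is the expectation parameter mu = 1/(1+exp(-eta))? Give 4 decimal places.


Dual coordinate (expectation parameter) for Bernoulli:
mu = 1/(1+exp(-eta)).
eta = 2.15.
exp(-eta) = exp(-2.15) = 0.116484.
mu = 1/(1+0.116484) = 0.8957

0.8957


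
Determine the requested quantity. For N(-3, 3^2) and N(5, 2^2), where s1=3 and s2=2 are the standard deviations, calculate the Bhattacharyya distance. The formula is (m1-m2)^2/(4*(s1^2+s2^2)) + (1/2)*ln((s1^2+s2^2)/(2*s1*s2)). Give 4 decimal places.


Bhattacharyya distance between two Gaussians:
DB = (m1-m2)^2/(4*(s1^2+s2^2)) + (1/2)*ln((s1^2+s2^2)/(2*s1*s2)).
(m1-m2)^2 = (-8)^2 = 64.
s1^2+s2^2 = 9 + 4 = 13.
term1 = 64/52 = 1.230769.
term2 = 0.5*ln(13/12.0) = 0.040021.
DB = 1.230769 + 0.040021 = 1.2708

1.2708


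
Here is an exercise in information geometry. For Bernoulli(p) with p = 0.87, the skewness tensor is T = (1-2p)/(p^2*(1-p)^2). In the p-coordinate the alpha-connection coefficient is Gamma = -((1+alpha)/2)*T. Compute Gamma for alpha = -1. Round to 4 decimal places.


Skewness (Amari-Chentsov) tensor: T = (1-2p)/(p^2*(1-p)^2).
p = 0.87, 1-2p = -0.74, p^2 = 0.7569, (1-p)^2 = 0.0169.
T = -0.74/(0.7569 * 0.0169) = -57.850419.
In the p-coordinate, Gamma^(alpha) = Gamma^(0) - (alpha/2)*T with Gamma^(0) = (1/2)*g'(p) = -T/2,
so Gamma^(alpha) = -((1+alpha)/2)*T.
alpha = -1, -(1+alpha)/2 = 0.0.
Gamma = 0.0 * -57.850419 = 0.0000

0.0000


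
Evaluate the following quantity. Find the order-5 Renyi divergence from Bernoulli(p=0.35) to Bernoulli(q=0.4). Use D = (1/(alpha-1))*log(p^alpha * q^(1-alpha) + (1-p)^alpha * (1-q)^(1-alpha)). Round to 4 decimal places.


Renyi divergence of order alpha between Bernoulli distributions:
D = (1/(alpha-1))*log(p^alpha * q^(1-alpha) + (1-p)^alpha * (1-q)^(1-alpha)).
alpha = 5, p = 0.35, q = 0.4.
p^alpha * q^(1-alpha) = 0.35^5 * 0.4^-4 = 0.205164.
(1-p)^alpha * (1-q)^(1-alpha) = 0.65^5 * 0.6^-4 = 0.895286.
sum = 0.205164 + 0.895286 = 1.10045.
D = (1/4)*log(1.10045) = 0.0239

0.0239


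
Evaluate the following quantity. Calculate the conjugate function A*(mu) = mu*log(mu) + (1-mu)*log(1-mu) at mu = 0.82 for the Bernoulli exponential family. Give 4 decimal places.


Legendre transform for Bernoulli:
A*(mu) = mu*log(mu) + (1-mu)*log(1-mu).
mu = 0.82, 1-mu = 0.18.
mu*log(mu) = 0.82*log(0.82) = -0.16273.
(1-mu)*log(1-mu) = 0.18*log(0.18) = -0.308664.
A* = -0.16273 + -0.308664 = -0.4714

-0.4714
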